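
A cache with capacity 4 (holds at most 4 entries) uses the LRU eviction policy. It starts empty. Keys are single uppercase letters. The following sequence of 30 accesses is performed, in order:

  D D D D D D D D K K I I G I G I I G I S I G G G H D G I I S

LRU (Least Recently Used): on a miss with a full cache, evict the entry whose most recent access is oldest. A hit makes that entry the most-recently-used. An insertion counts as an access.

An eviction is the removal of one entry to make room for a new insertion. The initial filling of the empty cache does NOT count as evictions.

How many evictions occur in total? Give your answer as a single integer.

Answer: 4

Derivation:
LRU simulation (capacity=4):
  1. access D: MISS. Cache (LRU->MRU): [D]
  2. access D: HIT. Cache (LRU->MRU): [D]
  3. access D: HIT. Cache (LRU->MRU): [D]
  4. access D: HIT. Cache (LRU->MRU): [D]
  5. access D: HIT. Cache (LRU->MRU): [D]
  6. access D: HIT. Cache (LRU->MRU): [D]
  7. access D: HIT. Cache (LRU->MRU): [D]
  8. access D: HIT. Cache (LRU->MRU): [D]
  9. access K: MISS. Cache (LRU->MRU): [D K]
  10. access K: HIT. Cache (LRU->MRU): [D K]
  11. access I: MISS. Cache (LRU->MRU): [D K I]
  12. access I: HIT. Cache (LRU->MRU): [D K I]
  13. access G: MISS. Cache (LRU->MRU): [D K I G]
  14. access I: HIT. Cache (LRU->MRU): [D K G I]
  15. access G: HIT. Cache (LRU->MRU): [D K I G]
  16. access I: HIT. Cache (LRU->MRU): [D K G I]
  17. access I: HIT. Cache (LRU->MRU): [D K G I]
  18. access G: HIT. Cache (LRU->MRU): [D K I G]
  19. access I: HIT. Cache (LRU->MRU): [D K G I]
  20. access S: MISS, evict D. Cache (LRU->MRU): [K G I S]
  21. access I: HIT. Cache (LRU->MRU): [K G S I]
  22. access G: HIT. Cache (LRU->MRU): [K S I G]
  23. access G: HIT. Cache (LRU->MRU): [K S I G]
  24. access G: HIT. Cache (LRU->MRU): [K S I G]
  25. access H: MISS, evict K. Cache (LRU->MRU): [S I G H]
  26. access D: MISS, evict S. Cache (LRU->MRU): [I G H D]
  27. access G: HIT. Cache (LRU->MRU): [I H D G]
  28. access I: HIT. Cache (LRU->MRU): [H D G I]
  29. access I: HIT. Cache (LRU->MRU): [H D G I]
  30. access S: MISS, evict H. Cache (LRU->MRU): [D G I S]
Total: 22 hits, 8 misses, 4 evictions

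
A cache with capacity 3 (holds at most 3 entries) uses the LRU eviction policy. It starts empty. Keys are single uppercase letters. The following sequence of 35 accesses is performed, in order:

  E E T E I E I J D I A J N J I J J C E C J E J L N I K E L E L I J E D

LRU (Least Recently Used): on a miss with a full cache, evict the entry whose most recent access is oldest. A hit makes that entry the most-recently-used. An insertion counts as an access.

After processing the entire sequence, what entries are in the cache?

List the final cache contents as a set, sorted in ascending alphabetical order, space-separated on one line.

Answer: D E J

Derivation:
LRU simulation (capacity=3):
  1. access E: MISS. Cache (LRU->MRU): [E]
  2. access E: HIT. Cache (LRU->MRU): [E]
  3. access T: MISS. Cache (LRU->MRU): [E T]
  4. access E: HIT. Cache (LRU->MRU): [T E]
  5. access I: MISS. Cache (LRU->MRU): [T E I]
  6. access E: HIT. Cache (LRU->MRU): [T I E]
  7. access I: HIT. Cache (LRU->MRU): [T E I]
  8. access J: MISS, evict T. Cache (LRU->MRU): [E I J]
  9. access D: MISS, evict E. Cache (LRU->MRU): [I J D]
  10. access I: HIT. Cache (LRU->MRU): [J D I]
  11. access A: MISS, evict J. Cache (LRU->MRU): [D I A]
  12. access J: MISS, evict D. Cache (LRU->MRU): [I A J]
  13. access N: MISS, evict I. Cache (LRU->MRU): [A J N]
  14. access J: HIT. Cache (LRU->MRU): [A N J]
  15. access I: MISS, evict A. Cache (LRU->MRU): [N J I]
  16. access J: HIT. Cache (LRU->MRU): [N I J]
  17. access J: HIT. Cache (LRU->MRU): [N I J]
  18. access C: MISS, evict N. Cache (LRU->MRU): [I J C]
  19. access E: MISS, evict I. Cache (LRU->MRU): [J C E]
  20. access C: HIT. Cache (LRU->MRU): [J E C]
  21. access J: HIT. Cache (LRU->MRU): [E C J]
  22. access E: HIT. Cache (LRU->MRU): [C J E]
  23. access J: HIT. Cache (LRU->MRU): [C E J]
  24. access L: MISS, evict C. Cache (LRU->MRU): [E J L]
  25. access N: MISS, evict E. Cache (LRU->MRU): [J L N]
  26. access I: MISS, evict J. Cache (LRU->MRU): [L N I]
  27. access K: MISS, evict L. Cache (LRU->MRU): [N I K]
  28. access E: MISS, evict N. Cache (LRU->MRU): [I K E]
  29. access L: MISS, evict I. Cache (LRU->MRU): [K E L]
  30. access E: HIT. Cache (LRU->MRU): [K L E]
  31. access L: HIT. Cache (LRU->MRU): [K E L]
  32. access I: MISS, evict K. Cache (LRU->MRU): [E L I]
  33. access J: MISS, evict E. Cache (LRU->MRU): [L I J]
  34. access E: MISS, evict L. Cache (LRU->MRU): [I J E]
  35. access D: MISS, evict I. Cache (LRU->MRU): [J E D]
Total: 14 hits, 21 misses, 18 evictions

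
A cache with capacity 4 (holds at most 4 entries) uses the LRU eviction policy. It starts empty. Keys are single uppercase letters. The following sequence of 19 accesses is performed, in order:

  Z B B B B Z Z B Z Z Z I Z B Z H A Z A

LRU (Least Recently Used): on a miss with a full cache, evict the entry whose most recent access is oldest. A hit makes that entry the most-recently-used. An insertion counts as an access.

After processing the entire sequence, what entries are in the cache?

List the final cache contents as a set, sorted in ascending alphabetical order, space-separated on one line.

Answer: A B H Z

Derivation:
LRU simulation (capacity=4):
  1. access Z: MISS. Cache (LRU->MRU): [Z]
  2. access B: MISS. Cache (LRU->MRU): [Z B]
  3. access B: HIT. Cache (LRU->MRU): [Z B]
  4. access B: HIT. Cache (LRU->MRU): [Z B]
  5. access B: HIT. Cache (LRU->MRU): [Z B]
  6. access Z: HIT. Cache (LRU->MRU): [B Z]
  7. access Z: HIT. Cache (LRU->MRU): [B Z]
  8. access B: HIT. Cache (LRU->MRU): [Z B]
  9. access Z: HIT. Cache (LRU->MRU): [B Z]
  10. access Z: HIT. Cache (LRU->MRU): [B Z]
  11. access Z: HIT. Cache (LRU->MRU): [B Z]
  12. access I: MISS. Cache (LRU->MRU): [B Z I]
  13. access Z: HIT. Cache (LRU->MRU): [B I Z]
  14. access B: HIT. Cache (LRU->MRU): [I Z B]
  15. access Z: HIT. Cache (LRU->MRU): [I B Z]
  16. access H: MISS. Cache (LRU->MRU): [I B Z H]
  17. access A: MISS, evict I. Cache (LRU->MRU): [B Z H A]
  18. access Z: HIT. Cache (LRU->MRU): [B H A Z]
  19. access A: HIT. Cache (LRU->MRU): [B H Z A]
Total: 14 hits, 5 misses, 1 evictions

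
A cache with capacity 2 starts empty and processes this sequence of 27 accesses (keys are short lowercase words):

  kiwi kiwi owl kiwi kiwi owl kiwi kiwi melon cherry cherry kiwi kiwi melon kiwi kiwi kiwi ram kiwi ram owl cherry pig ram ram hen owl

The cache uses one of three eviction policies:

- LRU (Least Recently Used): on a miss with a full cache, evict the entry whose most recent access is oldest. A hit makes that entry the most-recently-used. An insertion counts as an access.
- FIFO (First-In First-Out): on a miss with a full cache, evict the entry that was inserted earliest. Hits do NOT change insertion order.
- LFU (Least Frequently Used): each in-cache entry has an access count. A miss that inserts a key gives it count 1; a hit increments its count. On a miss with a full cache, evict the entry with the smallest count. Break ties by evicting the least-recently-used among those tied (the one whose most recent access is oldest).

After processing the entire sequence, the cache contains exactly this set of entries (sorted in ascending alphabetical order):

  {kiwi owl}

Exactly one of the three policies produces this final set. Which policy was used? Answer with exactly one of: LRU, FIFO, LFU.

Answer: LFU

Derivation:
Simulating under each policy and comparing final sets:
  LRU: final set = {hen owl} -> differs
  FIFO: final set = {hen owl} -> differs
  LFU: final set = {kiwi owl} -> MATCHES target
Only LFU produces the target set.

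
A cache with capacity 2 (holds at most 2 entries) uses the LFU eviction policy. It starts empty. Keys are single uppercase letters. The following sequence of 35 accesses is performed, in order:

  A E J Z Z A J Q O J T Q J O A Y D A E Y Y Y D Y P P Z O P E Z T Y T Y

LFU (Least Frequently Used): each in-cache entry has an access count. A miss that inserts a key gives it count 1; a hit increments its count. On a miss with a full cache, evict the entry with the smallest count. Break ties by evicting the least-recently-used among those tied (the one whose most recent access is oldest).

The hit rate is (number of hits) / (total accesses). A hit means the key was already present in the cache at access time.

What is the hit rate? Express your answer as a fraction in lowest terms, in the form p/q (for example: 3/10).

Answer: 8/35

Derivation:
LFU simulation (capacity=2):
  1. access A: MISS. Cache: [A(c=1)]
  2. access E: MISS. Cache: [A(c=1) E(c=1)]
  3. access J: MISS, evict A(c=1). Cache: [E(c=1) J(c=1)]
  4. access Z: MISS, evict E(c=1). Cache: [J(c=1) Z(c=1)]
  5. access Z: HIT, count now 2. Cache: [J(c=1) Z(c=2)]
  6. access A: MISS, evict J(c=1). Cache: [A(c=1) Z(c=2)]
  7. access J: MISS, evict A(c=1). Cache: [J(c=1) Z(c=2)]
  8. access Q: MISS, evict J(c=1). Cache: [Q(c=1) Z(c=2)]
  9. access O: MISS, evict Q(c=1). Cache: [O(c=1) Z(c=2)]
  10. access J: MISS, evict O(c=1). Cache: [J(c=1) Z(c=2)]
  11. access T: MISS, evict J(c=1). Cache: [T(c=1) Z(c=2)]
  12. access Q: MISS, evict T(c=1). Cache: [Q(c=1) Z(c=2)]
  13. access J: MISS, evict Q(c=1). Cache: [J(c=1) Z(c=2)]
  14. access O: MISS, evict J(c=1). Cache: [O(c=1) Z(c=2)]
  15. access A: MISS, evict O(c=1). Cache: [A(c=1) Z(c=2)]
  16. access Y: MISS, evict A(c=1). Cache: [Y(c=1) Z(c=2)]
  17. access D: MISS, evict Y(c=1). Cache: [D(c=1) Z(c=2)]
  18. access A: MISS, evict D(c=1). Cache: [A(c=1) Z(c=2)]
  19. access E: MISS, evict A(c=1). Cache: [E(c=1) Z(c=2)]
  20. access Y: MISS, evict E(c=1). Cache: [Y(c=1) Z(c=2)]
  21. access Y: HIT, count now 2. Cache: [Z(c=2) Y(c=2)]
  22. access Y: HIT, count now 3. Cache: [Z(c=2) Y(c=3)]
  23. access D: MISS, evict Z(c=2). Cache: [D(c=1) Y(c=3)]
  24. access Y: HIT, count now 4. Cache: [D(c=1) Y(c=4)]
  25. access P: MISS, evict D(c=1). Cache: [P(c=1) Y(c=4)]
  26. access P: HIT, count now 2. Cache: [P(c=2) Y(c=4)]
  27. access Z: MISS, evict P(c=2). Cache: [Z(c=1) Y(c=4)]
  28. access O: MISS, evict Z(c=1). Cache: [O(c=1) Y(c=4)]
  29. access P: MISS, evict O(c=1). Cache: [P(c=1) Y(c=4)]
  30. access E: MISS, evict P(c=1). Cache: [E(c=1) Y(c=4)]
  31. access Z: MISS, evict E(c=1). Cache: [Z(c=1) Y(c=4)]
  32. access T: MISS, evict Z(c=1). Cache: [T(c=1) Y(c=4)]
  33. access Y: HIT, count now 5. Cache: [T(c=1) Y(c=5)]
  34. access T: HIT, count now 2. Cache: [T(c=2) Y(c=5)]
  35. access Y: HIT, count now 6. Cache: [T(c=2) Y(c=6)]
Total: 8 hits, 27 misses, 25 evictions

Hit rate = 8/35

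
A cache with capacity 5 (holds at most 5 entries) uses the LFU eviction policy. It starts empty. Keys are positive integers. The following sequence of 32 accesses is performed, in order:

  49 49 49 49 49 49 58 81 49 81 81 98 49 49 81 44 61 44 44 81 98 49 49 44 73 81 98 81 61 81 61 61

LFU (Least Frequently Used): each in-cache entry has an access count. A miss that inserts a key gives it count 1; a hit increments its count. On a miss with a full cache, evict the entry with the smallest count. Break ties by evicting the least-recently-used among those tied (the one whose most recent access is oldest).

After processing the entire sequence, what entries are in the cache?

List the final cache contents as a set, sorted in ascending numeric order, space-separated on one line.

LFU simulation (capacity=5):
  1. access 49: MISS. Cache: [49(c=1)]
  2. access 49: HIT, count now 2. Cache: [49(c=2)]
  3. access 49: HIT, count now 3. Cache: [49(c=3)]
  4. access 49: HIT, count now 4. Cache: [49(c=4)]
  5. access 49: HIT, count now 5. Cache: [49(c=5)]
  6. access 49: HIT, count now 6. Cache: [49(c=6)]
  7. access 58: MISS. Cache: [58(c=1) 49(c=6)]
  8. access 81: MISS. Cache: [58(c=1) 81(c=1) 49(c=6)]
  9. access 49: HIT, count now 7. Cache: [58(c=1) 81(c=1) 49(c=7)]
  10. access 81: HIT, count now 2. Cache: [58(c=1) 81(c=2) 49(c=7)]
  11. access 81: HIT, count now 3. Cache: [58(c=1) 81(c=3) 49(c=7)]
  12. access 98: MISS. Cache: [58(c=1) 98(c=1) 81(c=3) 49(c=7)]
  13. access 49: HIT, count now 8. Cache: [58(c=1) 98(c=1) 81(c=3) 49(c=8)]
  14. access 49: HIT, count now 9. Cache: [58(c=1) 98(c=1) 81(c=3) 49(c=9)]
  15. access 81: HIT, count now 4. Cache: [58(c=1) 98(c=1) 81(c=4) 49(c=9)]
  16. access 44: MISS. Cache: [58(c=1) 98(c=1) 44(c=1) 81(c=4) 49(c=9)]
  17. access 61: MISS, evict 58(c=1). Cache: [98(c=1) 44(c=1) 61(c=1) 81(c=4) 49(c=9)]
  18. access 44: HIT, count now 2. Cache: [98(c=1) 61(c=1) 44(c=2) 81(c=4) 49(c=9)]
  19. access 44: HIT, count now 3. Cache: [98(c=1) 61(c=1) 44(c=3) 81(c=4) 49(c=9)]
  20. access 81: HIT, count now 5. Cache: [98(c=1) 61(c=1) 44(c=3) 81(c=5) 49(c=9)]
  21. access 98: HIT, count now 2. Cache: [61(c=1) 98(c=2) 44(c=3) 81(c=5) 49(c=9)]
  22. access 49: HIT, count now 10. Cache: [61(c=1) 98(c=2) 44(c=3) 81(c=5) 49(c=10)]
  23. access 49: HIT, count now 11. Cache: [61(c=1) 98(c=2) 44(c=3) 81(c=5) 49(c=11)]
  24. access 44: HIT, count now 4. Cache: [61(c=1) 98(c=2) 44(c=4) 81(c=5) 49(c=11)]
  25. access 73: MISS, evict 61(c=1). Cache: [73(c=1) 98(c=2) 44(c=4) 81(c=5) 49(c=11)]
  26. access 81: HIT, count now 6. Cache: [73(c=1) 98(c=2) 44(c=4) 81(c=6) 49(c=11)]
  27. access 98: HIT, count now 3. Cache: [73(c=1) 98(c=3) 44(c=4) 81(c=6) 49(c=11)]
  28. access 81: HIT, count now 7. Cache: [73(c=1) 98(c=3) 44(c=4) 81(c=7) 49(c=11)]
  29. access 61: MISS, evict 73(c=1). Cache: [61(c=1) 98(c=3) 44(c=4) 81(c=7) 49(c=11)]
  30. access 81: HIT, count now 8. Cache: [61(c=1) 98(c=3) 44(c=4) 81(c=8) 49(c=11)]
  31. access 61: HIT, count now 2. Cache: [61(c=2) 98(c=3) 44(c=4) 81(c=8) 49(c=11)]
  32. access 61: HIT, count now 3. Cache: [98(c=3) 61(c=3) 44(c=4) 81(c=8) 49(c=11)]
Total: 24 hits, 8 misses, 3 evictions

Answer: 44 49 61 81 98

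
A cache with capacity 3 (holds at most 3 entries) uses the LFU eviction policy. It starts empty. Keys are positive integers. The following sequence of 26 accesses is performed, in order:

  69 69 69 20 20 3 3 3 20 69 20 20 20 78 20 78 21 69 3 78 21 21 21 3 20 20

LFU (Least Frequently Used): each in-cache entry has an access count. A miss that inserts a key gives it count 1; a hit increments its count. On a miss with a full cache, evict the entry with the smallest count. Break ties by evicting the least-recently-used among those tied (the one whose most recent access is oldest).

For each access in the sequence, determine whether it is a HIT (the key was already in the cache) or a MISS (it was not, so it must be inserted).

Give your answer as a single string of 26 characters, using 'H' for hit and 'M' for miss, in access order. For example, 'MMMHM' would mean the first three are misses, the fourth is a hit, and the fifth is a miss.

LFU simulation (capacity=3):
  1. access 69: MISS. Cache: [69(c=1)]
  2. access 69: HIT, count now 2. Cache: [69(c=2)]
  3. access 69: HIT, count now 3. Cache: [69(c=3)]
  4. access 20: MISS. Cache: [20(c=1) 69(c=3)]
  5. access 20: HIT, count now 2. Cache: [20(c=2) 69(c=3)]
  6. access 3: MISS. Cache: [3(c=1) 20(c=2) 69(c=3)]
  7. access 3: HIT, count now 2. Cache: [20(c=2) 3(c=2) 69(c=3)]
  8. access 3: HIT, count now 3. Cache: [20(c=2) 69(c=3) 3(c=3)]
  9. access 20: HIT, count now 3. Cache: [69(c=3) 3(c=3) 20(c=3)]
  10. access 69: HIT, count now 4. Cache: [3(c=3) 20(c=3) 69(c=4)]
  11. access 20: HIT, count now 4. Cache: [3(c=3) 69(c=4) 20(c=4)]
  12. access 20: HIT, count now 5. Cache: [3(c=3) 69(c=4) 20(c=5)]
  13. access 20: HIT, count now 6. Cache: [3(c=3) 69(c=4) 20(c=6)]
  14. access 78: MISS, evict 3(c=3). Cache: [78(c=1) 69(c=4) 20(c=6)]
  15. access 20: HIT, count now 7. Cache: [78(c=1) 69(c=4) 20(c=7)]
  16. access 78: HIT, count now 2. Cache: [78(c=2) 69(c=4) 20(c=7)]
  17. access 21: MISS, evict 78(c=2). Cache: [21(c=1) 69(c=4) 20(c=7)]
  18. access 69: HIT, count now 5. Cache: [21(c=1) 69(c=5) 20(c=7)]
  19. access 3: MISS, evict 21(c=1). Cache: [3(c=1) 69(c=5) 20(c=7)]
  20. access 78: MISS, evict 3(c=1). Cache: [78(c=1) 69(c=5) 20(c=7)]
  21. access 21: MISS, evict 78(c=1). Cache: [21(c=1) 69(c=5) 20(c=7)]
  22. access 21: HIT, count now 2. Cache: [21(c=2) 69(c=5) 20(c=7)]
  23. access 21: HIT, count now 3. Cache: [21(c=3) 69(c=5) 20(c=7)]
  24. access 3: MISS, evict 21(c=3). Cache: [3(c=1) 69(c=5) 20(c=7)]
  25. access 20: HIT, count now 8. Cache: [3(c=1) 69(c=5) 20(c=8)]
  26. access 20: HIT, count now 9. Cache: [3(c=1) 69(c=5) 20(c=9)]
Total: 17 hits, 9 misses, 6 evictions

Answer: MHHMHMHHHHHHHMHHMHMMMHHMHH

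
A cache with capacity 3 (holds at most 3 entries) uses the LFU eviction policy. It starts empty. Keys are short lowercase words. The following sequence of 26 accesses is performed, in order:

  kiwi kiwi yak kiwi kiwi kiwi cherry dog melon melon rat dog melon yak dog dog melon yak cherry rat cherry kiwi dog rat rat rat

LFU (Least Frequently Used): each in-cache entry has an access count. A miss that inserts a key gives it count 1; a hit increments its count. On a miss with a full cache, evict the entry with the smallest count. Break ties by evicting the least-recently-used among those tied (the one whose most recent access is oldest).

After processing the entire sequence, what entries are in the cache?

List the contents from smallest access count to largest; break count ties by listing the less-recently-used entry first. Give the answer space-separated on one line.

Answer: rat melon kiwi

Derivation:
LFU simulation (capacity=3):
  1. access kiwi: MISS. Cache: [kiwi(c=1)]
  2. access kiwi: HIT, count now 2. Cache: [kiwi(c=2)]
  3. access yak: MISS. Cache: [yak(c=1) kiwi(c=2)]
  4. access kiwi: HIT, count now 3. Cache: [yak(c=1) kiwi(c=3)]
  5. access kiwi: HIT, count now 4. Cache: [yak(c=1) kiwi(c=4)]
  6. access kiwi: HIT, count now 5. Cache: [yak(c=1) kiwi(c=5)]
  7. access cherry: MISS. Cache: [yak(c=1) cherry(c=1) kiwi(c=5)]
  8. access dog: MISS, evict yak(c=1). Cache: [cherry(c=1) dog(c=1) kiwi(c=5)]
  9. access melon: MISS, evict cherry(c=1). Cache: [dog(c=1) melon(c=1) kiwi(c=5)]
  10. access melon: HIT, count now 2. Cache: [dog(c=1) melon(c=2) kiwi(c=5)]
  11. access rat: MISS, evict dog(c=1). Cache: [rat(c=1) melon(c=2) kiwi(c=5)]
  12. access dog: MISS, evict rat(c=1). Cache: [dog(c=1) melon(c=2) kiwi(c=5)]
  13. access melon: HIT, count now 3. Cache: [dog(c=1) melon(c=3) kiwi(c=5)]
  14. access yak: MISS, evict dog(c=1). Cache: [yak(c=1) melon(c=3) kiwi(c=5)]
  15. access dog: MISS, evict yak(c=1). Cache: [dog(c=1) melon(c=3) kiwi(c=5)]
  16. access dog: HIT, count now 2. Cache: [dog(c=2) melon(c=3) kiwi(c=5)]
  17. access melon: HIT, count now 4. Cache: [dog(c=2) melon(c=4) kiwi(c=5)]
  18. access yak: MISS, evict dog(c=2). Cache: [yak(c=1) melon(c=4) kiwi(c=5)]
  19. access cherry: MISS, evict yak(c=1). Cache: [cherry(c=1) melon(c=4) kiwi(c=5)]
  20. access rat: MISS, evict cherry(c=1). Cache: [rat(c=1) melon(c=4) kiwi(c=5)]
  21. access cherry: MISS, evict rat(c=1). Cache: [cherry(c=1) melon(c=4) kiwi(c=5)]
  22. access kiwi: HIT, count now 6. Cache: [cherry(c=1) melon(c=4) kiwi(c=6)]
  23. access dog: MISS, evict cherry(c=1). Cache: [dog(c=1) melon(c=4) kiwi(c=6)]
  24. access rat: MISS, evict dog(c=1). Cache: [rat(c=1) melon(c=4) kiwi(c=6)]
  25. access rat: HIT, count now 2. Cache: [rat(c=2) melon(c=4) kiwi(c=6)]
  26. access rat: HIT, count now 3. Cache: [rat(c=3) melon(c=4) kiwi(c=6)]
Total: 11 hits, 15 misses, 12 evictions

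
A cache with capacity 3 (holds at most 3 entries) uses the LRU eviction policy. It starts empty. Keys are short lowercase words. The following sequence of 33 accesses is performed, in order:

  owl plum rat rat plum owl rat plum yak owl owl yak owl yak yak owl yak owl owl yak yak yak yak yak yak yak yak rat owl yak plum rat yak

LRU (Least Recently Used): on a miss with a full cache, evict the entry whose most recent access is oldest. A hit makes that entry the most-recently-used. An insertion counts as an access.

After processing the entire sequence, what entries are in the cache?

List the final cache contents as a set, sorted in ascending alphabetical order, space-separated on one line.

Answer: plum rat yak

Derivation:
LRU simulation (capacity=3):
  1. access owl: MISS. Cache (LRU->MRU): [owl]
  2. access plum: MISS. Cache (LRU->MRU): [owl plum]
  3. access rat: MISS. Cache (LRU->MRU): [owl plum rat]
  4. access rat: HIT. Cache (LRU->MRU): [owl plum rat]
  5. access plum: HIT. Cache (LRU->MRU): [owl rat plum]
  6. access owl: HIT. Cache (LRU->MRU): [rat plum owl]
  7. access rat: HIT. Cache (LRU->MRU): [plum owl rat]
  8. access plum: HIT. Cache (LRU->MRU): [owl rat plum]
  9. access yak: MISS, evict owl. Cache (LRU->MRU): [rat plum yak]
  10. access owl: MISS, evict rat. Cache (LRU->MRU): [plum yak owl]
  11. access owl: HIT. Cache (LRU->MRU): [plum yak owl]
  12. access yak: HIT. Cache (LRU->MRU): [plum owl yak]
  13. access owl: HIT. Cache (LRU->MRU): [plum yak owl]
  14. access yak: HIT. Cache (LRU->MRU): [plum owl yak]
  15. access yak: HIT. Cache (LRU->MRU): [plum owl yak]
  16. access owl: HIT. Cache (LRU->MRU): [plum yak owl]
  17. access yak: HIT. Cache (LRU->MRU): [plum owl yak]
  18. access owl: HIT. Cache (LRU->MRU): [plum yak owl]
  19. access owl: HIT. Cache (LRU->MRU): [plum yak owl]
  20. access yak: HIT. Cache (LRU->MRU): [plum owl yak]
  21. access yak: HIT. Cache (LRU->MRU): [plum owl yak]
  22. access yak: HIT. Cache (LRU->MRU): [plum owl yak]
  23. access yak: HIT. Cache (LRU->MRU): [plum owl yak]
  24. access yak: HIT. Cache (LRU->MRU): [plum owl yak]
  25. access yak: HIT. Cache (LRU->MRU): [plum owl yak]
  26. access yak: HIT. Cache (LRU->MRU): [plum owl yak]
  27. access yak: HIT. Cache (LRU->MRU): [plum owl yak]
  28. access rat: MISS, evict plum. Cache (LRU->MRU): [owl yak rat]
  29. access owl: HIT. Cache (LRU->MRU): [yak rat owl]
  30. access yak: HIT. Cache (LRU->MRU): [rat owl yak]
  31. access plum: MISS, evict rat. Cache (LRU->MRU): [owl yak plum]
  32. access rat: MISS, evict owl. Cache (LRU->MRU): [yak plum rat]
  33. access yak: HIT. Cache (LRU->MRU): [plum rat yak]
Total: 25 hits, 8 misses, 5 evictions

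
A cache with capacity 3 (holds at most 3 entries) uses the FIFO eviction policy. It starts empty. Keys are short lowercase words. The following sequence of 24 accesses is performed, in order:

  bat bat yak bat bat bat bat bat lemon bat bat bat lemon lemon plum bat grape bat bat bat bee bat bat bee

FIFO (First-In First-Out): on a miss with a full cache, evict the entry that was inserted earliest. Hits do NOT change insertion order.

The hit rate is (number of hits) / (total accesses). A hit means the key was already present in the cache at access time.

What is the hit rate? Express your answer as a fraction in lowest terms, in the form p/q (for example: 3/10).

Answer: 17/24

Derivation:
FIFO simulation (capacity=3):
  1. access bat: MISS. Cache (old->new): [bat]
  2. access bat: HIT. Cache (old->new): [bat]
  3. access yak: MISS. Cache (old->new): [bat yak]
  4. access bat: HIT. Cache (old->new): [bat yak]
  5. access bat: HIT. Cache (old->new): [bat yak]
  6. access bat: HIT. Cache (old->new): [bat yak]
  7. access bat: HIT. Cache (old->new): [bat yak]
  8. access bat: HIT. Cache (old->new): [bat yak]
  9. access lemon: MISS. Cache (old->new): [bat yak lemon]
  10. access bat: HIT. Cache (old->new): [bat yak lemon]
  11. access bat: HIT. Cache (old->new): [bat yak lemon]
  12. access bat: HIT. Cache (old->new): [bat yak lemon]
  13. access lemon: HIT. Cache (old->new): [bat yak lemon]
  14. access lemon: HIT. Cache (old->new): [bat yak lemon]
  15. access plum: MISS, evict bat. Cache (old->new): [yak lemon plum]
  16. access bat: MISS, evict yak. Cache (old->new): [lemon plum bat]
  17. access grape: MISS, evict lemon. Cache (old->new): [plum bat grape]
  18. access bat: HIT. Cache (old->new): [plum bat grape]
  19. access bat: HIT. Cache (old->new): [plum bat grape]
  20. access bat: HIT. Cache (old->new): [plum bat grape]
  21. access bee: MISS, evict plum. Cache (old->new): [bat grape bee]
  22. access bat: HIT. Cache (old->new): [bat grape bee]
  23. access bat: HIT. Cache (old->new): [bat grape bee]
  24. access bee: HIT. Cache (old->new): [bat grape bee]
Total: 17 hits, 7 misses, 4 evictions

Hit rate = 17/24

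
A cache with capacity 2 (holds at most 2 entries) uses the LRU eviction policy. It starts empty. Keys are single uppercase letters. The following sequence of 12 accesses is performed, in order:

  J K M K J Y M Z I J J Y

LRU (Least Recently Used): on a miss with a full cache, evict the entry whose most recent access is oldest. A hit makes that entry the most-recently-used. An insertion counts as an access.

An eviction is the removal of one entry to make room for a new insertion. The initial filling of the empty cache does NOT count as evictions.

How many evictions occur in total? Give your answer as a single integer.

Answer: 8

Derivation:
LRU simulation (capacity=2):
  1. access J: MISS. Cache (LRU->MRU): [J]
  2. access K: MISS. Cache (LRU->MRU): [J K]
  3. access M: MISS, evict J. Cache (LRU->MRU): [K M]
  4. access K: HIT. Cache (LRU->MRU): [M K]
  5. access J: MISS, evict M. Cache (LRU->MRU): [K J]
  6. access Y: MISS, evict K. Cache (LRU->MRU): [J Y]
  7. access M: MISS, evict J. Cache (LRU->MRU): [Y M]
  8. access Z: MISS, evict Y. Cache (LRU->MRU): [M Z]
  9. access I: MISS, evict M. Cache (LRU->MRU): [Z I]
  10. access J: MISS, evict Z. Cache (LRU->MRU): [I J]
  11. access J: HIT. Cache (LRU->MRU): [I J]
  12. access Y: MISS, evict I. Cache (LRU->MRU): [J Y]
Total: 2 hits, 10 misses, 8 evictions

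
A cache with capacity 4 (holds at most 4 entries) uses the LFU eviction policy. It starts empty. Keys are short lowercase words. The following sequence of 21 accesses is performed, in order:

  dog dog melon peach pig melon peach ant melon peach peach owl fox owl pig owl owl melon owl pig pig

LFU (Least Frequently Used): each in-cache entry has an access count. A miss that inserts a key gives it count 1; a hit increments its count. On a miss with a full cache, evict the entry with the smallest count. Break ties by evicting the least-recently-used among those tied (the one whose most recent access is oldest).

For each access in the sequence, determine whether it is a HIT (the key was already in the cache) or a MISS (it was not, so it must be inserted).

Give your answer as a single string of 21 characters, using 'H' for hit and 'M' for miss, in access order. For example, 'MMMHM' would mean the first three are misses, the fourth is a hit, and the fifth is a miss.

LFU simulation (capacity=4):
  1. access dog: MISS. Cache: [dog(c=1)]
  2. access dog: HIT, count now 2. Cache: [dog(c=2)]
  3. access melon: MISS. Cache: [melon(c=1) dog(c=2)]
  4. access peach: MISS. Cache: [melon(c=1) peach(c=1) dog(c=2)]
  5. access pig: MISS. Cache: [melon(c=1) peach(c=1) pig(c=1) dog(c=2)]
  6. access melon: HIT, count now 2. Cache: [peach(c=1) pig(c=1) dog(c=2) melon(c=2)]
  7. access peach: HIT, count now 2. Cache: [pig(c=1) dog(c=2) melon(c=2) peach(c=2)]
  8. access ant: MISS, evict pig(c=1). Cache: [ant(c=1) dog(c=2) melon(c=2) peach(c=2)]
  9. access melon: HIT, count now 3. Cache: [ant(c=1) dog(c=2) peach(c=2) melon(c=3)]
  10. access peach: HIT, count now 3. Cache: [ant(c=1) dog(c=2) melon(c=3) peach(c=3)]
  11. access peach: HIT, count now 4. Cache: [ant(c=1) dog(c=2) melon(c=3) peach(c=4)]
  12. access owl: MISS, evict ant(c=1). Cache: [owl(c=1) dog(c=2) melon(c=3) peach(c=4)]
  13. access fox: MISS, evict owl(c=1). Cache: [fox(c=1) dog(c=2) melon(c=3) peach(c=4)]
  14. access owl: MISS, evict fox(c=1). Cache: [owl(c=1) dog(c=2) melon(c=3) peach(c=4)]
  15. access pig: MISS, evict owl(c=1). Cache: [pig(c=1) dog(c=2) melon(c=3) peach(c=4)]
  16. access owl: MISS, evict pig(c=1). Cache: [owl(c=1) dog(c=2) melon(c=3) peach(c=4)]
  17. access owl: HIT, count now 2. Cache: [dog(c=2) owl(c=2) melon(c=3) peach(c=4)]
  18. access melon: HIT, count now 4. Cache: [dog(c=2) owl(c=2) peach(c=4) melon(c=4)]
  19. access owl: HIT, count now 3. Cache: [dog(c=2) owl(c=3) peach(c=4) melon(c=4)]
  20. access pig: MISS, evict dog(c=2). Cache: [pig(c=1) owl(c=3) peach(c=4) melon(c=4)]
  21. access pig: HIT, count now 2. Cache: [pig(c=2) owl(c=3) peach(c=4) melon(c=4)]
Total: 10 hits, 11 misses, 7 evictions

Answer: MHMMMHHMHHHMMMMMHHHMH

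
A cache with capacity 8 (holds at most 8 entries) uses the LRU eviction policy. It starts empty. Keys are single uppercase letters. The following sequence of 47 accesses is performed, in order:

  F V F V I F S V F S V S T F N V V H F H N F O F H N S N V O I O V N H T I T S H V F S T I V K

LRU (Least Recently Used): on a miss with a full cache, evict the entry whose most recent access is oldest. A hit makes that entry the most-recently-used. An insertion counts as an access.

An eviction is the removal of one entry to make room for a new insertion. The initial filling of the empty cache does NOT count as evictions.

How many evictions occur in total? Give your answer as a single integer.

LRU simulation (capacity=8):
  1. access F: MISS. Cache (LRU->MRU): [F]
  2. access V: MISS. Cache (LRU->MRU): [F V]
  3. access F: HIT. Cache (LRU->MRU): [V F]
  4. access V: HIT. Cache (LRU->MRU): [F V]
  5. access I: MISS. Cache (LRU->MRU): [F V I]
  6. access F: HIT. Cache (LRU->MRU): [V I F]
  7. access S: MISS. Cache (LRU->MRU): [V I F S]
  8. access V: HIT. Cache (LRU->MRU): [I F S V]
  9. access F: HIT. Cache (LRU->MRU): [I S V F]
  10. access S: HIT. Cache (LRU->MRU): [I V F S]
  11. access V: HIT. Cache (LRU->MRU): [I F S V]
  12. access S: HIT. Cache (LRU->MRU): [I F V S]
  13. access T: MISS. Cache (LRU->MRU): [I F V S T]
  14. access F: HIT. Cache (LRU->MRU): [I V S T F]
  15. access N: MISS. Cache (LRU->MRU): [I V S T F N]
  16. access V: HIT. Cache (LRU->MRU): [I S T F N V]
  17. access V: HIT. Cache (LRU->MRU): [I S T F N V]
  18. access H: MISS. Cache (LRU->MRU): [I S T F N V H]
  19. access F: HIT. Cache (LRU->MRU): [I S T N V H F]
  20. access H: HIT. Cache (LRU->MRU): [I S T N V F H]
  21. access N: HIT. Cache (LRU->MRU): [I S T V F H N]
  22. access F: HIT. Cache (LRU->MRU): [I S T V H N F]
  23. access O: MISS. Cache (LRU->MRU): [I S T V H N F O]
  24. access F: HIT. Cache (LRU->MRU): [I S T V H N O F]
  25. access H: HIT. Cache (LRU->MRU): [I S T V N O F H]
  26. access N: HIT. Cache (LRU->MRU): [I S T V O F H N]
  27. access S: HIT. Cache (LRU->MRU): [I T V O F H N S]
  28. access N: HIT. Cache (LRU->MRU): [I T V O F H S N]
  29. access V: HIT. Cache (LRU->MRU): [I T O F H S N V]
  30. access O: HIT. Cache (LRU->MRU): [I T F H S N V O]
  31. access I: HIT. Cache (LRU->MRU): [T F H S N V O I]
  32. access O: HIT. Cache (LRU->MRU): [T F H S N V I O]
  33. access V: HIT. Cache (LRU->MRU): [T F H S N I O V]
  34. access N: HIT. Cache (LRU->MRU): [T F H S I O V N]
  35. access H: HIT. Cache (LRU->MRU): [T F S I O V N H]
  36. access T: HIT. Cache (LRU->MRU): [F S I O V N H T]
  37. access I: HIT. Cache (LRU->MRU): [F S O V N H T I]
  38. access T: HIT. Cache (LRU->MRU): [F S O V N H I T]
  39. access S: HIT. Cache (LRU->MRU): [F O V N H I T S]
  40. access H: HIT. Cache (LRU->MRU): [F O V N I T S H]
  41. access V: HIT. Cache (LRU->MRU): [F O N I T S H V]
  42. access F: HIT. Cache (LRU->MRU): [O N I T S H V F]
  43. access S: HIT. Cache (LRU->MRU): [O N I T H V F S]
  44. access T: HIT. Cache (LRU->MRU): [O N I H V F S T]
  45. access I: HIT. Cache (LRU->MRU): [O N H V F S T I]
  46. access V: HIT. Cache (LRU->MRU): [O N H F S T I V]
  47. access K: MISS, evict O. Cache (LRU->MRU): [N H F S T I V K]
Total: 38 hits, 9 misses, 1 evictions

Answer: 1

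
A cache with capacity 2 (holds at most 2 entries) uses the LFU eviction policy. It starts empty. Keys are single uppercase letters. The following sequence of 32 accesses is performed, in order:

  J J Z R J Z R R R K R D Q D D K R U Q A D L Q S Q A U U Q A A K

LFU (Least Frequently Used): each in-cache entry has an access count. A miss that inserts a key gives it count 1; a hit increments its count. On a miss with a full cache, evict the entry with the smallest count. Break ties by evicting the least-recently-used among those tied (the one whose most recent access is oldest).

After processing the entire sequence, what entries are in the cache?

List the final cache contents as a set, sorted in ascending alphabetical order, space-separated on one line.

Answer: K R

Derivation:
LFU simulation (capacity=2):
  1. access J: MISS. Cache: [J(c=1)]
  2. access J: HIT, count now 2. Cache: [J(c=2)]
  3. access Z: MISS. Cache: [Z(c=1) J(c=2)]
  4. access R: MISS, evict Z(c=1). Cache: [R(c=1) J(c=2)]
  5. access J: HIT, count now 3. Cache: [R(c=1) J(c=3)]
  6. access Z: MISS, evict R(c=1). Cache: [Z(c=1) J(c=3)]
  7. access R: MISS, evict Z(c=1). Cache: [R(c=1) J(c=3)]
  8. access R: HIT, count now 2. Cache: [R(c=2) J(c=3)]
  9. access R: HIT, count now 3. Cache: [J(c=3) R(c=3)]
  10. access K: MISS, evict J(c=3). Cache: [K(c=1) R(c=3)]
  11. access R: HIT, count now 4. Cache: [K(c=1) R(c=4)]
  12. access D: MISS, evict K(c=1). Cache: [D(c=1) R(c=4)]
  13. access Q: MISS, evict D(c=1). Cache: [Q(c=1) R(c=4)]
  14. access D: MISS, evict Q(c=1). Cache: [D(c=1) R(c=4)]
  15. access D: HIT, count now 2. Cache: [D(c=2) R(c=4)]
  16. access K: MISS, evict D(c=2). Cache: [K(c=1) R(c=4)]
  17. access R: HIT, count now 5. Cache: [K(c=1) R(c=5)]
  18. access U: MISS, evict K(c=1). Cache: [U(c=1) R(c=5)]
  19. access Q: MISS, evict U(c=1). Cache: [Q(c=1) R(c=5)]
  20. access A: MISS, evict Q(c=1). Cache: [A(c=1) R(c=5)]
  21. access D: MISS, evict A(c=1). Cache: [D(c=1) R(c=5)]
  22. access L: MISS, evict D(c=1). Cache: [L(c=1) R(c=5)]
  23. access Q: MISS, evict L(c=1). Cache: [Q(c=1) R(c=5)]
  24. access S: MISS, evict Q(c=1). Cache: [S(c=1) R(c=5)]
  25. access Q: MISS, evict S(c=1). Cache: [Q(c=1) R(c=5)]
  26. access A: MISS, evict Q(c=1). Cache: [A(c=1) R(c=5)]
  27. access U: MISS, evict A(c=1). Cache: [U(c=1) R(c=5)]
  28. access U: HIT, count now 2. Cache: [U(c=2) R(c=5)]
  29. access Q: MISS, evict U(c=2). Cache: [Q(c=1) R(c=5)]
  30. access A: MISS, evict Q(c=1). Cache: [A(c=1) R(c=5)]
  31. access A: HIT, count now 2. Cache: [A(c=2) R(c=5)]
  32. access K: MISS, evict A(c=2). Cache: [K(c=1) R(c=5)]
Total: 9 hits, 23 misses, 21 evictions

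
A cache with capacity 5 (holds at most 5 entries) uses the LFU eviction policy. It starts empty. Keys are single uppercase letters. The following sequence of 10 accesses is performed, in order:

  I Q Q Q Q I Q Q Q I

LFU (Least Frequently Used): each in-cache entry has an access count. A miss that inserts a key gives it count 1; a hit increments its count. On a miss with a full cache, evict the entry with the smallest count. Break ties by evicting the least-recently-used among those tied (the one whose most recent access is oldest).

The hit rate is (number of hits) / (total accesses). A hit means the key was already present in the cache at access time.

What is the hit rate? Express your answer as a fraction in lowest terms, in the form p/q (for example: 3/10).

LFU simulation (capacity=5):
  1. access I: MISS. Cache: [I(c=1)]
  2. access Q: MISS. Cache: [I(c=1) Q(c=1)]
  3. access Q: HIT, count now 2. Cache: [I(c=1) Q(c=2)]
  4. access Q: HIT, count now 3. Cache: [I(c=1) Q(c=3)]
  5. access Q: HIT, count now 4. Cache: [I(c=1) Q(c=4)]
  6. access I: HIT, count now 2. Cache: [I(c=2) Q(c=4)]
  7. access Q: HIT, count now 5. Cache: [I(c=2) Q(c=5)]
  8. access Q: HIT, count now 6. Cache: [I(c=2) Q(c=6)]
  9. access Q: HIT, count now 7. Cache: [I(c=2) Q(c=7)]
  10. access I: HIT, count now 3. Cache: [I(c=3) Q(c=7)]
Total: 8 hits, 2 misses, 0 evictions

Hit rate = 8/10 = 4/5

Answer: 4/5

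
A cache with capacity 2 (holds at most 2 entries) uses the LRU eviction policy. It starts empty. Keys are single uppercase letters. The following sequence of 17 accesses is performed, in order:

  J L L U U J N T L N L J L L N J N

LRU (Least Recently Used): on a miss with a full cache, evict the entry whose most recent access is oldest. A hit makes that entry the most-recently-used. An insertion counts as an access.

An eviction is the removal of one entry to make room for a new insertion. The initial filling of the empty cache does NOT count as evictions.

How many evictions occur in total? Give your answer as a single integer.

Answer: 9

Derivation:
LRU simulation (capacity=2):
  1. access J: MISS. Cache (LRU->MRU): [J]
  2. access L: MISS. Cache (LRU->MRU): [J L]
  3. access L: HIT. Cache (LRU->MRU): [J L]
  4. access U: MISS, evict J. Cache (LRU->MRU): [L U]
  5. access U: HIT. Cache (LRU->MRU): [L U]
  6. access J: MISS, evict L. Cache (LRU->MRU): [U J]
  7. access N: MISS, evict U. Cache (LRU->MRU): [J N]
  8. access T: MISS, evict J. Cache (LRU->MRU): [N T]
  9. access L: MISS, evict N. Cache (LRU->MRU): [T L]
  10. access N: MISS, evict T. Cache (LRU->MRU): [L N]
  11. access L: HIT. Cache (LRU->MRU): [N L]
  12. access J: MISS, evict N. Cache (LRU->MRU): [L J]
  13. access L: HIT. Cache (LRU->MRU): [J L]
  14. access L: HIT. Cache (LRU->MRU): [J L]
  15. access N: MISS, evict J. Cache (LRU->MRU): [L N]
  16. access J: MISS, evict L. Cache (LRU->MRU): [N J]
  17. access N: HIT. Cache (LRU->MRU): [J N]
Total: 6 hits, 11 misses, 9 evictions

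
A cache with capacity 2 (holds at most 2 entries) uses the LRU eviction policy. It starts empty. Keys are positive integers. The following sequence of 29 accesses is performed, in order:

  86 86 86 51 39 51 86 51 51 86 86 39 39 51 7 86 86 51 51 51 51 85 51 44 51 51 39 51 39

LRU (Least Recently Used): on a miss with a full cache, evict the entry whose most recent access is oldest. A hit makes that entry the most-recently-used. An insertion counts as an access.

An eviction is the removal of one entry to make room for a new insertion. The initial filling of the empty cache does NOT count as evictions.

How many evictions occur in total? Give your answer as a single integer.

Answer: 10

Derivation:
LRU simulation (capacity=2):
  1. access 86: MISS. Cache (LRU->MRU): [86]
  2. access 86: HIT. Cache (LRU->MRU): [86]
  3. access 86: HIT. Cache (LRU->MRU): [86]
  4. access 51: MISS. Cache (LRU->MRU): [86 51]
  5. access 39: MISS, evict 86. Cache (LRU->MRU): [51 39]
  6. access 51: HIT. Cache (LRU->MRU): [39 51]
  7. access 86: MISS, evict 39. Cache (LRU->MRU): [51 86]
  8. access 51: HIT. Cache (LRU->MRU): [86 51]
  9. access 51: HIT. Cache (LRU->MRU): [86 51]
  10. access 86: HIT. Cache (LRU->MRU): [51 86]
  11. access 86: HIT. Cache (LRU->MRU): [51 86]
  12. access 39: MISS, evict 51. Cache (LRU->MRU): [86 39]
  13. access 39: HIT. Cache (LRU->MRU): [86 39]
  14. access 51: MISS, evict 86. Cache (LRU->MRU): [39 51]
  15. access 7: MISS, evict 39. Cache (LRU->MRU): [51 7]
  16. access 86: MISS, evict 51. Cache (LRU->MRU): [7 86]
  17. access 86: HIT. Cache (LRU->MRU): [7 86]
  18. access 51: MISS, evict 7. Cache (LRU->MRU): [86 51]
  19. access 51: HIT. Cache (LRU->MRU): [86 51]
  20. access 51: HIT. Cache (LRU->MRU): [86 51]
  21. access 51: HIT. Cache (LRU->MRU): [86 51]
  22. access 85: MISS, evict 86. Cache (LRU->MRU): [51 85]
  23. access 51: HIT. Cache (LRU->MRU): [85 51]
  24. access 44: MISS, evict 85. Cache (LRU->MRU): [51 44]
  25. access 51: HIT. Cache (LRU->MRU): [44 51]
  26. access 51: HIT. Cache (LRU->MRU): [44 51]
  27. access 39: MISS, evict 44. Cache (LRU->MRU): [51 39]
  28. access 51: HIT. Cache (LRU->MRU): [39 51]
  29. access 39: HIT. Cache (LRU->MRU): [51 39]
Total: 17 hits, 12 misses, 10 evictions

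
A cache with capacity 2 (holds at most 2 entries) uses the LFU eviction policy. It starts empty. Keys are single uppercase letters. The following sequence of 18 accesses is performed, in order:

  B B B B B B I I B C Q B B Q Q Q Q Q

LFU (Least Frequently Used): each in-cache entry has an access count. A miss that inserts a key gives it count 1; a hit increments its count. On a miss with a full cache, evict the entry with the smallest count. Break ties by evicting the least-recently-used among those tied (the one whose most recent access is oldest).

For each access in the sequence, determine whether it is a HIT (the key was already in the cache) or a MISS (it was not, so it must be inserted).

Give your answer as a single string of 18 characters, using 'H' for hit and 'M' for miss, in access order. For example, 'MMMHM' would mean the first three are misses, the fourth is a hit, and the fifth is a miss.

Answer: MHHHHHMHHMMHHHHHHH

Derivation:
LFU simulation (capacity=2):
  1. access B: MISS. Cache: [B(c=1)]
  2. access B: HIT, count now 2. Cache: [B(c=2)]
  3. access B: HIT, count now 3. Cache: [B(c=3)]
  4. access B: HIT, count now 4. Cache: [B(c=4)]
  5. access B: HIT, count now 5. Cache: [B(c=5)]
  6. access B: HIT, count now 6. Cache: [B(c=6)]
  7. access I: MISS. Cache: [I(c=1) B(c=6)]
  8. access I: HIT, count now 2. Cache: [I(c=2) B(c=6)]
  9. access B: HIT, count now 7. Cache: [I(c=2) B(c=7)]
  10. access C: MISS, evict I(c=2). Cache: [C(c=1) B(c=7)]
  11. access Q: MISS, evict C(c=1). Cache: [Q(c=1) B(c=7)]
  12. access B: HIT, count now 8. Cache: [Q(c=1) B(c=8)]
  13. access B: HIT, count now 9. Cache: [Q(c=1) B(c=9)]
  14. access Q: HIT, count now 2. Cache: [Q(c=2) B(c=9)]
  15. access Q: HIT, count now 3. Cache: [Q(c=3) B(c=9)]
  16. access Q: HIT, count now 4. Cache: [Q(c=4) B(c=9)]
  17. access Q: HIT, count now 5. Cache: [Q(c=5) B(c=9)]
  18. access Q: HIT, count now 6. Cache: [Q(c=6) B(c=9)]
Total: 14 hits, 4 misses, 2 evictions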